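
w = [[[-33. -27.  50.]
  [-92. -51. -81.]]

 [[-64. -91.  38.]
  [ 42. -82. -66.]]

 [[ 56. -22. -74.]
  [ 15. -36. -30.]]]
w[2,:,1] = [-22.0, -36.0]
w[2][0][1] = -22.0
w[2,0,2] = -74.0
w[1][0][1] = -91.0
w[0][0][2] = 50.0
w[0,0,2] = 50.0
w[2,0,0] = 56.0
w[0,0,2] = 50.0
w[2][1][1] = -36.0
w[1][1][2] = -66.0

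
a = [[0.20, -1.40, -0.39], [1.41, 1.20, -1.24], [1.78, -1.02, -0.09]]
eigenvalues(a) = [(-0.22+1.5j), (-0.22-1.5j), (1.75+0j)]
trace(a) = 1.31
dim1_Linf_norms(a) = [1.4, 1.41, 1.78]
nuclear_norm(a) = 5.39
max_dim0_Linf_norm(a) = 1.78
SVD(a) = [[-0.15, 0.60, -0.79], [-0.72, -0.61, -0.33], [-0.68, 0.52, 0.52]] @ diag([2.468683384790167, 2.160794918879107, 0.7558225084020682]) @ [[-0.91, 0.01, 0.41], [0.09, -0.97, 0.22], [0.4, 0.24, 0.89]]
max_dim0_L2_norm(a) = 2.28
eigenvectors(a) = [[0.21+0.54j, 0.21-0.54j, 0.37+0.00j],[0.45-0.06j, 0.45+0.06j, (-0.61+0j)],[(0.68+0j), (0.68-0j), 0.70+0.00j]]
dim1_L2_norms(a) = [1.47, 2.23, 2.05]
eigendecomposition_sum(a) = [[(0.13+0.82j), -0.39+0.21j, (-0.41-0.25j)], [(0.65+0.05j), 0.09+0.34j, -0.27+0.27j], [(0.95+0.2j), 0.07+0.52j, -0.45+0.35j]] + [[(0.13-0.82j), (-0.39-0.21j), -0.41+0.25j], [(0.65-0.05j), (0.09-0.34j), -0.27-0.27j], [0.95-0.20j, 0.07-0.52j, (-0.45-0.35j)]] + [[-0.07-0.00j, (-0.62-0j), 0.43+0.00j], [0.11+0.00j, (1.02+0j), (-0.71-0j)], [(-0.13-0j), -1.16-0.00j, (0.81+0j)]]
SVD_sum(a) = [[0.33, -0.00, -0.15],[1.62, -0.02, -0.73],[1.53, -0.02, -0.69]] + [[0.11, -1.25, 0.28], [-0.11, 1.28, -0.29], [0.10, -1.09, 0.25]] + [[-0.24, -0.14, -0.53], [-0.1, -0.06, -0.22], [0.16, 0.09, 0.35]]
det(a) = 4.03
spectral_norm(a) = 2.47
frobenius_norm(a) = 3.37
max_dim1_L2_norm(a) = 2.23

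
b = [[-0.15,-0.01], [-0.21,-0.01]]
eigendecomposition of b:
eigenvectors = [[-0.59, 0.06],[-0.81, -1.0]]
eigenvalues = [-0.16, 0.0]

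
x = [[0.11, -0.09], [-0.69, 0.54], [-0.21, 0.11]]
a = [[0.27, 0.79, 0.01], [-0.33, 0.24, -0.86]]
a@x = [[-0.52, 0.40], [-0.02, 0.06]]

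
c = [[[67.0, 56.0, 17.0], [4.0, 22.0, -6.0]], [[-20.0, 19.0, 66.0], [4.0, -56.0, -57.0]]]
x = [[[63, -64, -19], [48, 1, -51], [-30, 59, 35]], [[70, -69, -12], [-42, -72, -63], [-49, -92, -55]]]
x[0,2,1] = 59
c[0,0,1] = 56.0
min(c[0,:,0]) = 4.0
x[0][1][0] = 48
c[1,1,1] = -56.0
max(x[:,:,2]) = 35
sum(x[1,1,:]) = -177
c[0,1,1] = 22.0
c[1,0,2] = 66.0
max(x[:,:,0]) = 70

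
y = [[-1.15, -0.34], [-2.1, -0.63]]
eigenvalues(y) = [-1.77, -0.01]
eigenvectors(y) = [[-0.48, 0.28], [-0.88, -0.96]]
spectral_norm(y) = 2.50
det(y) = 0.01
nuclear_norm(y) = 2.50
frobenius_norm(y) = 2.50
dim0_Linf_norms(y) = [2.1, 0.63]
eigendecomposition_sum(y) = [[-1.15, -0.34],[-2.11, -0.63]] + [[-0.00, 0.00], [0.01, -0.00]]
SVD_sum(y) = [[-1.15,-0.34],[-2.1,-0.63]] + [[-0.00, 0.00], [0.00, -0.00]]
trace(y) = -1.78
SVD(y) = [[-0.48,-0.88], [-0.88,0.48]] @ diag([2.498996267669641, 0.00420168694761246]) @ [[0.96, 0.29], [0.29, -0.96]]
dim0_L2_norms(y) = [2.39, 0.72]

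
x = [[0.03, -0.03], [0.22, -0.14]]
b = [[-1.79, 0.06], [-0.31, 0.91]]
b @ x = [[-0.04,0.05], [0.19,-0.12]]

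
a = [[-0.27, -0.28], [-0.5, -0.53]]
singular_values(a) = [0.83, 0.0]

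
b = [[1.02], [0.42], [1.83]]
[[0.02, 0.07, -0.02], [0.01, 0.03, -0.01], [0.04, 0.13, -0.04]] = b @ [[0.02, 0.07, -0.02]]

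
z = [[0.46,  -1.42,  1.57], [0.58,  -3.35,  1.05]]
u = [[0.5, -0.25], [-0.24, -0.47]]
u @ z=[[0.09, 0.13, 0.52], [-0.38, 1.92, -0.87]]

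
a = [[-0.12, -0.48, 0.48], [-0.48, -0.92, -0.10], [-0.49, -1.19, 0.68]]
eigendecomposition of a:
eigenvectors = [[0.11, 0.89, 0.61], [0.80, -0.43, -0.24], [0.58, -0.12, 0.75]]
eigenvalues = [-1.06, 0.05, 0.65]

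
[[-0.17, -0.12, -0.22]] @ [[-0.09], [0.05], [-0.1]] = [[0.03]]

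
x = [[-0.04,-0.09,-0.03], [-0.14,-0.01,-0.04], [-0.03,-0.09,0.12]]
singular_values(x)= [0.17, 0.15, 0.07]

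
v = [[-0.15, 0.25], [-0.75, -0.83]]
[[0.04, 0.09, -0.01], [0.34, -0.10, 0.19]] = v@[[-0.38, -0.16, -0.12], [-0.07, 0.26, -0.12]]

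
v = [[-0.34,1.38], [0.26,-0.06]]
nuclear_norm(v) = 1.66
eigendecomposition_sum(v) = [[-0.5, 0.91], [0.17, -0.31]] + [[0.16, 0.47], [0.09, 0.25]]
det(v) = -0.34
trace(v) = -0.40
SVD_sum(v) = [[-0.36, 1.37],[0.03, -0.12]] + [[0.02, 0.01], [0.23, 0.06]]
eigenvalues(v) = [-0.82, 0.42]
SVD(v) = [[1.00, -0.09], [-0.09, -1.0]] @ diag([1.4265081236161572, 0.23722262383067663]) @ [[-0.25, 0.97], [-0.97, -0.25]]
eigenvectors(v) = [[-0.95, -0.88], [0.33, -0.48]]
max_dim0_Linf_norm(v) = 1.38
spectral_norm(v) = 1.43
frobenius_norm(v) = 1.45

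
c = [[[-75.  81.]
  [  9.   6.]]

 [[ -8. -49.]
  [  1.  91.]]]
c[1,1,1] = 91.0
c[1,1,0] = 1.0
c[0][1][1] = 6.0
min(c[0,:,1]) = 6.0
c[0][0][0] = -75.0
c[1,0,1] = -49.0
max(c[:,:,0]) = 9.0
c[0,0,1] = 81.0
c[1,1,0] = 1.0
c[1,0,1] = -49.0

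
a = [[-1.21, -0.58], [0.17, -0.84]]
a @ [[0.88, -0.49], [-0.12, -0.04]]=[[-1.00, 0.62], [0.25, -0.05]]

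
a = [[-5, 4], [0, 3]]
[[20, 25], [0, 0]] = a @ [[-4, -5], [0, 0]]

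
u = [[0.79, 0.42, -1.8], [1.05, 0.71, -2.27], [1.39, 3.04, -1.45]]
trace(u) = 0.05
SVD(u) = [[-0.39,-0.50,-0.77],[-0.52,-0.57,0.64],[-0.76,0.65,-0.04]] @ diag([4.543127736705307, 1.8536953549726123, 0.0019745713158546042]) @ [[-0.42, -0.62, 0.66],[-0.05, 0.74, 0.67],[0.91, -0.25, 0.34]]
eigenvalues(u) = [(-0+0j), (0.03+2.71j), (0.03-2.71j)]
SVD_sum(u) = [[0.75,1.11,-1.17], [1.00,1.49,-1.57], [1.45,2.15,-2.26]] + [[0.04, -0.69, -0.63],[0.05, -0.77, -0.7],[-0.06, 0.89, 0.81]] + [[-0.0, 0.00, -0.0], [0.00, -0.0, 0.0], [-0.00, 0.0, -0.0]]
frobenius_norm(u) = 4.91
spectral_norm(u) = 4.54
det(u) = -0.02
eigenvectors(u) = [[0.91+0.00j,(0.18+0.39j),0.18-0.39j], [-0.25+0.00j,(0.27+0.47j),0.27-0.47j], [(0.34+0j),0.72+0.00j,(0.72-0j)]]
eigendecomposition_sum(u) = [[(-0-0j), -0j, -0.00+0.00j], [0j, -0.00+0.00j, -0j], [-0.00-0.00j, 0.00-0.00j, (-0+0j)]] + [[(0.4+0.27j), 0.21+0.90j, -0.90-0.05j],[(0.52+0.3j), 0.36+1.10j, (-1.14+0.03j)],[0.70-0.41j, 1.52+0.32j, (-0.72+1.34j)]] + [[(0.4-0.27j), 0.21-0.90j, -0.90+0.05j], [(0.52-0.3j), (0.36-1.1j), (-1.14-0.03j)], [0.70+0.41j, 1.52-0.32j, (-0.72-1.34j)]]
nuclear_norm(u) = 6.40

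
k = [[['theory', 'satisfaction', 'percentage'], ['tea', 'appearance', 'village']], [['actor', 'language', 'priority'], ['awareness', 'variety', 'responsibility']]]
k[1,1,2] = 'responsibility'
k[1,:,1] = ['language', 'variety']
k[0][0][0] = 'theory'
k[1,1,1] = 'variety'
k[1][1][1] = 'variety'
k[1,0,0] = 'actor'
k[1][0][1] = 'language'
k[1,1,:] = ['awareness', 'variety', 'responsibility']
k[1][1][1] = 'variety'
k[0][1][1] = 'appearance'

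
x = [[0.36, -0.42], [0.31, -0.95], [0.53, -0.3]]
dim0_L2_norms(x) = [0.71, 1.08]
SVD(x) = [[-0.44, 0.25], [-0.79, -0.56], [-0.43, 0.79]] @ diag([1.235793793696321, 0.3851151768778457]) @ [[-0.51, 0.86], [0.86, 0.51]]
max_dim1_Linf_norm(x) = 0.95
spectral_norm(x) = 1.24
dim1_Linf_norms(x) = [0.42, 0.95, 0.53]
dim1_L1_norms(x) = [0.78, 1.26, 0.83]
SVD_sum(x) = [[0.28,-0.47],[0.50,-0.84],[0.27,-0.45]] + [[0.08,0.05],[-0.19,-0.11],[0.26,0.15]]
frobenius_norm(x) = 1.29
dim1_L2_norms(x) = [0.55, 1.0, 0.61]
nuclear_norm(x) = 1.62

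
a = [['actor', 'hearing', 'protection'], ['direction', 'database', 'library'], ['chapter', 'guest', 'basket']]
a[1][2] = 'library'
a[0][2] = 'protection'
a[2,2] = 'basket'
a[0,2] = 'protection'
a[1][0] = 'direction'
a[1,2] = 'library'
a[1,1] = 'database'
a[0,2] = 'protection'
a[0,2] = 'protection'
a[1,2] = 'library'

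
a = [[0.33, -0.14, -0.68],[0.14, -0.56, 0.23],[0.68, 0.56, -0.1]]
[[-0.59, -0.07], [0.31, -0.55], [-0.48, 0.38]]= a @ [[-0.33, -0.18], [-0.32, 0.87], [0.77, -0.17]]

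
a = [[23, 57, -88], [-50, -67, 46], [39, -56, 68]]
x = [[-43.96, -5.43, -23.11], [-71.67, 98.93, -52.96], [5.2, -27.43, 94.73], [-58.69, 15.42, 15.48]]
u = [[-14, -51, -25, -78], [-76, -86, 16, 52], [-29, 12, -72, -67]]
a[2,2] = 68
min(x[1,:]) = -71.67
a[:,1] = [57, -67, -56]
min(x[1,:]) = -71.67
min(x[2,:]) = -27.43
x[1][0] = -71.67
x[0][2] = -23.11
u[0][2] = -25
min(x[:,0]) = -71.67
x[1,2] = -52.96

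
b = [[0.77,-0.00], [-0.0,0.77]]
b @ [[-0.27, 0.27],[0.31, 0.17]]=[[-0.21,0.21],[0.24,0.13]]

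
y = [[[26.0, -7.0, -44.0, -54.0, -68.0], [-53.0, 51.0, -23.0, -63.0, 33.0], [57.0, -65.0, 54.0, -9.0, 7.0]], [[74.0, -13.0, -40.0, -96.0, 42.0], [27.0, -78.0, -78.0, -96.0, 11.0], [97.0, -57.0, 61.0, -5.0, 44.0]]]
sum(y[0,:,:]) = -158.0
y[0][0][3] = -54.0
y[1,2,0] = 97.0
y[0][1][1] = 51.0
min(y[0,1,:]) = -63.0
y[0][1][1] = 51.0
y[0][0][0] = 26.0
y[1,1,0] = 27.0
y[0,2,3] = -9.0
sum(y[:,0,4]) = -26.0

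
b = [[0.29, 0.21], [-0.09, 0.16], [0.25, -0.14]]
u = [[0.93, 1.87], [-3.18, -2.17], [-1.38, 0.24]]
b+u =[[1.22, 2.08], [-3.27, -2.01], [-1.13, 0.1]]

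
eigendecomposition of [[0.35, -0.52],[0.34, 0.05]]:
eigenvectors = [[0.78+0.00j,0.78-0.00j], [(0.22-0.59j),0.22+0.59j]]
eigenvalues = [(0.2+0.39j), (0.2-0.39j)]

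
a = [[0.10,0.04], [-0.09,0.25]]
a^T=[[0.10, -0.09], [0.04, 0.25]]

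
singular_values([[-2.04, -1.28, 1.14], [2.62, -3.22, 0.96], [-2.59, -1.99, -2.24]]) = [4.53, 3.98, 2.13]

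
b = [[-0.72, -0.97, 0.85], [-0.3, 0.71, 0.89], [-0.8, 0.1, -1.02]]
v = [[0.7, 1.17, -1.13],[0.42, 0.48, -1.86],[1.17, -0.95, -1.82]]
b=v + [[-1.42, -2.14, 1.98], [-0.72, 0.23, 2.75], [-1.97, 1.05, 0.80]]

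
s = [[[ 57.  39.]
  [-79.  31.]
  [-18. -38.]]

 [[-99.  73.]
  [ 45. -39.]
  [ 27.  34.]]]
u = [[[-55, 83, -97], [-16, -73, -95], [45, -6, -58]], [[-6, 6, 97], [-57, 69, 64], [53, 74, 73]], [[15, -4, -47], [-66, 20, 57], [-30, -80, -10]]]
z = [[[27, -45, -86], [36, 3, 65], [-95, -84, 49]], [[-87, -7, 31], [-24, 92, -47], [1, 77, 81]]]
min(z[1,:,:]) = -87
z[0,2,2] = 49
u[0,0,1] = 83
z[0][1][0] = 36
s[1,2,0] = 27.0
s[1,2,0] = 27.0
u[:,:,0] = [[-55, -16, 45], [-6, -57, 53], [15, -66, -30]]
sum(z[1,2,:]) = 159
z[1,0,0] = -87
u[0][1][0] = -16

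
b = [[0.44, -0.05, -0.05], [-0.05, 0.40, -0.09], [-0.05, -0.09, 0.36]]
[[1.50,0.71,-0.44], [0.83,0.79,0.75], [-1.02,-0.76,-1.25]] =b @ [[3.45,1.67,-1.28], [2.09,1.86,0.95], [-1.83,-1.42,-3.40]]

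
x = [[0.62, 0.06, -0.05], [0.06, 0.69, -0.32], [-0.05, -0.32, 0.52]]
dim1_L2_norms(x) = [0.62, 0.76, 0.61]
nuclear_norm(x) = 1.83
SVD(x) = [[-0.23,0.97,0.01], [-0.77,-0.19,0.61], [0.59,0.13,0.79]] @ diag([0.9543156797678446, 0.6018087253039393, 0.27387559492821606]) @ [[-0.23, -0.77, 0.59], [0.97, -0.19, 0.13], [0.01, 0.61, 0.79]]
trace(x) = 1.83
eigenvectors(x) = [[0.23, 0.97, 0.01], [0.77, -0.19, 0.61], [-0.59, 0.13, 0.79]]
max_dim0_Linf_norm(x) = 0.69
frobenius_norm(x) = 1.16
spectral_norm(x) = 0.95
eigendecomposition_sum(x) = [[0.05, 0.17, -0.13], [0.17, 0.57, -0.44], [-0.13, -0.44, 0.34]] + [[0.57, -0.11, 0.08], [-0.11, 0.02, -0.01], [0.08, -0.01, 0.01]] + [[0.00,0.00,0.0],[0.00,0.1,0.13],[0.00,0.13,0.17]]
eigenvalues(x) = [0.95, 0.6, 0.27]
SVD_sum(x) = [[0.05,0.17,-0.13], [0.17,0.57,-0.44], [-0.13,-0.44,0.34]] + [[0.57, -0.11, 0.08], [-0.11, 0.02, -0.01], [0.08, -0.01, 0.01]] + [[0.0,0.0,0.00],[0.00,0.10,0.13],[0.00,0.13,0.17]]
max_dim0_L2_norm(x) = 0.76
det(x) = 0.16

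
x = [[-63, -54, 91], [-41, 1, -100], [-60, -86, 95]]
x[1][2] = -100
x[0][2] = 91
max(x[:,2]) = 95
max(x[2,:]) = 95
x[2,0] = -60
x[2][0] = -60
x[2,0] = -60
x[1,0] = -41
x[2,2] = 95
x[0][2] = 91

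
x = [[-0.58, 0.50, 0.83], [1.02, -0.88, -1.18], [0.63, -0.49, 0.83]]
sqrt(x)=[[0.08+0.53j, (-0.06-0.39j), 0.34-0.34j], [-0.09-0.78j, (0.06+0.72j), (-0.37+0.55j)], [(0.24-0.27j), (-0.17+0.22j), 0.97+0.18j]]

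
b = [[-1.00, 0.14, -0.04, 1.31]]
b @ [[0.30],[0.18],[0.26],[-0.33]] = [[-0.72]]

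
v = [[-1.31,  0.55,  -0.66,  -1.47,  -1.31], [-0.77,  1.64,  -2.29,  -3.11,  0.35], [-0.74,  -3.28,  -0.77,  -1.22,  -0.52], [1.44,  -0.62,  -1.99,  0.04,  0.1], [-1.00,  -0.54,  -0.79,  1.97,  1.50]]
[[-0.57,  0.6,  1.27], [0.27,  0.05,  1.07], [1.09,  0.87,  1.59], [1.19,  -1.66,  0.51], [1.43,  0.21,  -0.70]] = v @ [[-0.01, -0.65, -0.14], [-0.33, -0.16, -0.21], [-0.48, 0.42, -0.32], [0.14, -0.23, -0.24], [0.39, 0.17, -0.49]]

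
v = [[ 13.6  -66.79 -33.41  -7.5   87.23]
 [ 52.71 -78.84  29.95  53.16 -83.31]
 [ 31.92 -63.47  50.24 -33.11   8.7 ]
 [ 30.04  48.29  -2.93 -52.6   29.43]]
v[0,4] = 87.23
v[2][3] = -33.11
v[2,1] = -63.47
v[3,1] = 48.29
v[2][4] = 8.7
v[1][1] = -78.84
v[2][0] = 31.92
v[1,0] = 52.71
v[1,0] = 52.71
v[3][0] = 30.04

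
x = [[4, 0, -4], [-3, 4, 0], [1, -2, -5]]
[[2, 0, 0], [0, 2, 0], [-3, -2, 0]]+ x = [[6, 0, -4], [-3, 6, 0], [-2, -4, -5]]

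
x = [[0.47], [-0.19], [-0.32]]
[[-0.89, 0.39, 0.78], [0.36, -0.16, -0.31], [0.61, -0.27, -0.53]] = x@ [[-1.9, 0.83, 1.65]]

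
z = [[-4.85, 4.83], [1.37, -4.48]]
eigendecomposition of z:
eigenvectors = [[-0.90, -0.87], [0.44, -0.50]]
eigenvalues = [-7.24, -2.09]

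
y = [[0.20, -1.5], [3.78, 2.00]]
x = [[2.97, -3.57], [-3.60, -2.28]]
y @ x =[[5.99, 2.71],[4.03, -18.05]]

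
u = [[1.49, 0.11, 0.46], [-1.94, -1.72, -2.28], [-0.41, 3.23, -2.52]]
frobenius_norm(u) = 5.60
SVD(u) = [[-0.17, -0.31, -0.94], [0.29, 0.89, -0.34], [0.94, -0.33, -0.06]] @ diag([4.184194005990324, 3.6014967175825623, 0.9150638849155143]) @ [[-0.29, 0.60, -0.74], [-0.57, -0.73, -0.37], [-0.77, 0.32, 0.55]]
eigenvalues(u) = [(1.27+0j), (-2.01+2.62j), (-2.01-2.62j)]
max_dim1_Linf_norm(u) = 3.23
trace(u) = -2.75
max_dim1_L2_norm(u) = 4.12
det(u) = 13.79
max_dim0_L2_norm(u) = 3.66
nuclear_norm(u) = 8.70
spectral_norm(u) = 4.18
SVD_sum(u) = [[0.20, -0.42, 0.52], [-0.35, 0.73, -0.9], [-1.13, 2.38, -2.93]] + [[0.63, 0.81, 0.41], [-1.83, -2.35, -1.2], [0.68, 0.87, 0.44]] + [[0.66,-0.27,-0.47], [0.24,-0.10,-0.17], [0.04,-0.02,-0.03]]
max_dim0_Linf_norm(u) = 3.23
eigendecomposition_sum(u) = [[1.35+0.00j, (0.14+0j), 0.08-0.00j], [-0.46+0.00j, -0.05-0.00j, (-0.03+0j)], [-0.54+0.00j, -0.06-0.00j, (-0.03+0j)]] + [[0.07-0.08j,-0.01-0.24j,0.19+0.01j], [-0.74+0.19j,(-0.84+1.51j),-1.13-0.82j], [0.07+0.94j,1.64+1.35j,-1.24+1.18j]] + [[(0.07+0.08j), (-0.01+0.24j), (0.19-0.01j)],  [-0.74-0.19j, -0.84-1.51j, -1.13+0.82j],  [(0.07-0.94j), (1.64-1.35j), (-1.24-1.18j)]]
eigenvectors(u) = [[0.88+0.00j,(0.06+0.06j),0.06-0.06j], [-0.30+0.00j,(-0.11-0.62j),(-0.11+0.62j)], [-0.35+0.00j,(-0.77+0j),-0.77-0.00j]]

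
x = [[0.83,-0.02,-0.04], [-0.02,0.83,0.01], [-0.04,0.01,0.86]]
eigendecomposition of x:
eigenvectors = [[0.57, -0.81, 0.14], [-0.30, -0.36, -0.88], [-0.76, -0.46, 0.45]]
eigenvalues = [0.89, 0.8, 0.83]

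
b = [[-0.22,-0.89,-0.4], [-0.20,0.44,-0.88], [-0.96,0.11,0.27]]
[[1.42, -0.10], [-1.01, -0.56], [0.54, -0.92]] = b @ [[-0.62, 1.01], [-1.65, -0.26], [0.46, 0.28]]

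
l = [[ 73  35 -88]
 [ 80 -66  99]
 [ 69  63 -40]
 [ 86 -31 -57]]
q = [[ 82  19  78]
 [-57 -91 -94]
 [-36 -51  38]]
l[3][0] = 86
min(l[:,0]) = 69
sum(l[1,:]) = 113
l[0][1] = 35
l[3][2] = -57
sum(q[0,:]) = 179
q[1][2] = -94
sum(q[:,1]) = -123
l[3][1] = -31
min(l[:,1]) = -66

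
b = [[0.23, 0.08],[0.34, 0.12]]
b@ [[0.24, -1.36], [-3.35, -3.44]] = [[-0.21, -0.59], [-0.32, -0.88]]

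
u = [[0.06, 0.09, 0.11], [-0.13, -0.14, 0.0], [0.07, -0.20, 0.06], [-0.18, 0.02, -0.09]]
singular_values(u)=[0.27, 0.26, 0.09]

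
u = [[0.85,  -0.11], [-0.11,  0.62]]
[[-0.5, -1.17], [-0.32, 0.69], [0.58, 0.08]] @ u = [[-0.3, -0.67], [-0.35, 0.46], [0.48, -0.01]]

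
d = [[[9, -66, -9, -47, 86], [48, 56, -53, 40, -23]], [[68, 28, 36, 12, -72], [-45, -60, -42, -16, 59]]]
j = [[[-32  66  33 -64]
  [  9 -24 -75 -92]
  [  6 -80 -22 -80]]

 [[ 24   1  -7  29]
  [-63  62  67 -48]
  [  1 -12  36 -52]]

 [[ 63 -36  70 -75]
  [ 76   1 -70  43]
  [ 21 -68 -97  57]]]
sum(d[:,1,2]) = -95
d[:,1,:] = [[48, 56, -53, 40, -23], [-45, -60, -42, -16, 59]]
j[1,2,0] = 1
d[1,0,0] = 68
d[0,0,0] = 9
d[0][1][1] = 56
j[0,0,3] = -64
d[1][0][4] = -72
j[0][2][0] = 6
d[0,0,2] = -9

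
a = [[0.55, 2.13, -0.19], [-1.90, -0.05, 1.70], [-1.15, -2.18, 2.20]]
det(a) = 5.941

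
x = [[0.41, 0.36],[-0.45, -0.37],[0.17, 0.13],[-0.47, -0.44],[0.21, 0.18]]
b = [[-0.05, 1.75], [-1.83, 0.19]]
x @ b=[[-0.68, 0.79], [0.70, -0.86], [-0.25, 0.32], [0.83, -0.91], [-0.34, 0.4]]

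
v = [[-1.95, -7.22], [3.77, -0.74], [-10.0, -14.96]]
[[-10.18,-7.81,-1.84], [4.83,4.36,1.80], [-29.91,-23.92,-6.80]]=v @[[1.48,  1.3,  0.5], [1.01,  0.73,  0.12]]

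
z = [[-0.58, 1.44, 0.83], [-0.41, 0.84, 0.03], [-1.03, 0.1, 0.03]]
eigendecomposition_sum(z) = [[(-0.26+0.55j), (0.57-0.21j), (0.45+0.12j)], [-0.16+0.06j, 0.16+0.07j, (0.07+0.11j)], [(-0.56-0.15j), (0.29+0.49j), (-0.04+0.44j)]] + [[-0.26-0.55j, 0.57+0.21j, 0.45-0.12j], [-0.16-0.06j, 0.16-0.07j, (0.07-0.11j)], [(-0.56+0.15j), (0.29-0.49j), -0.04-0.44j]] + [[(-0.05-0j), 0.31-0.00j, -0.06-0.00j], [(-0.09-0j), (0.53-0j), (-0.11-0j)], [0.08+0.00j, (-0.49+0j), (0.1+0j)]]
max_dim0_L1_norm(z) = 2.38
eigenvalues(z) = [(-0.14+1.05j), (-0.14-1.05j), (0.57+0j)]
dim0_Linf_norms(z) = [1.03, 1.44, 0.83]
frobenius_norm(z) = 2.25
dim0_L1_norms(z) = [2.02, 2.38, 0.89]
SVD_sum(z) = [[-0.83, 1.38, 0.62], [-0.42, 0.7, 0.32], [-0.28, 0.47, 0.21]] + [[0.26, 0.12, 0.08], [-0.01, -0.01, -0.00], [-0.75, -0.34, -0.23]] + [[-0.01, -0.06, 0.13], [0.02, 0.14, -0.28], [-0.00, -0.02, 0.05]]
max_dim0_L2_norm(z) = 1.67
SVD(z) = [[-0.85, -0.33, -0.41], [-0.43, 0.01, 0.9], [-0.29, 0.95, -0.15]] @ diag([2.02639988989151, 0.9027167168691832, 0.3522868367291073]) @ [[0.48,-0.80,-0.36], [-0.88,-0.4,-0.27], [0.07,0.44,-0.89]]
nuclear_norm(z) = 3.28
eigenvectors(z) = [[0.71+0.00j,0.71-0.00j,-0.39+0.00j], [0.15+0.14j,0.15-0.14j,-0.68+0.00j], [0.12+0.66j,(0.12-0.66j),0.62+0.00j]]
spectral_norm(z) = 2.03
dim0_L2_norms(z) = [1.25, 1.67, 0.83]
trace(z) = 0.29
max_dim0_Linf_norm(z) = 1.44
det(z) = 0.64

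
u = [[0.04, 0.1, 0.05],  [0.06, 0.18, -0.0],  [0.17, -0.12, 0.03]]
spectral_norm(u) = 0.24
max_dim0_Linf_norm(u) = 0.18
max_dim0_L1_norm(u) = 0.4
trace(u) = 0.25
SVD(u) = [[0.36,-0.39,-0.85], [0.67,-0.52,0.53], [-0.65,-0.76,0.07]] @ diag([0.2410549841119501, 0.18567906629619155, 0.04142196246150049]) @ [[-0.23,0.97,-0.00],[-0.95,-0.22,-0.23],[0.22,0.05,-0.97]]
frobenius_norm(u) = 0.31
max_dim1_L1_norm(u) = 0.32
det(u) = -0.00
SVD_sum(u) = [[-0.02, 0.09, -0.00], [-0.04, 0.16, -0.0], [0.04, -0.15, 0.0]] + [[0.07, 0.02, 0.02],[0.09, 0.02, 0.02],[0.13, 0.03, 0.03]] + [[-0.01, -0.0, 0.03],[0.00, 0.0, -0.02],[0.0, 0.00, -0.0]]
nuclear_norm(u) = 0.47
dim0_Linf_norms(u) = [0.17, 0.18, 0.05]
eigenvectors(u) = [[0.47,  -0.28,  -0.47], [-0.11,  0.26,  -0.87], [-0.88,  -0.93,  0.14]]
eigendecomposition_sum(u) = [[-0.04, 0.02, 0.02], [0.01, -0.01, -0.00], [0.07, -0.04, -0.03]] + [[0.03, -0.01, 0.02], [-0.03, 0.01, -0.02], [0.11, -0.05, 0.07]] + [[0.04,  0.09,  0.01], [0.08,  0.17,  0.02], [-0.01,  -0.03,  -0.0]]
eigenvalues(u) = [-0.08, 0.11, 0.21]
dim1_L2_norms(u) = [0.12, 0.19, 0.21]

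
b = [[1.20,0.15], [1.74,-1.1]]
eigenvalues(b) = [1.31, -1.21]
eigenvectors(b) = [[0.81,-0.06],[0.59,1.0]]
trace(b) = 0.10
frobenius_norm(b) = 2.39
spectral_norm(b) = 2.29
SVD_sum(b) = [[0.95,-0.41], [1.87,-0.81]] + [[0.25, 0.56], [-0.13, -0.29]]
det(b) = -1.58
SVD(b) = [[-0.46, -0.89], [-0.89, 0.46]] @ diag([2.285034748624201, 0.6918931981020885]) @ [[-0.92,0.40], [-0.4,-0.92]]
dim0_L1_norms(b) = [2.94, 1.25]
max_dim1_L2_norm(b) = 2.06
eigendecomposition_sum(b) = [[1.25, 0.08],[0.90, 0.06]] + [[-0.05, 0.07],[0.84, -1.16]]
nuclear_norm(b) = 2.98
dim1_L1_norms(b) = [1.35, 2.84]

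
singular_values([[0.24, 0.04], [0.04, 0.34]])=[0.35, 0.23]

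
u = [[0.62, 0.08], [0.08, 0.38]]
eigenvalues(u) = [0.64, 0.36]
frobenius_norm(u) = 0.74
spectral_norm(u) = 0.64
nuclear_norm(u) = 1.00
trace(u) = 1.00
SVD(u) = [[-0.96, -0.29], [-0.29, 0.96]] @ diag([0.6442220510185596, 0.3557779489814404]) @ [[-0.96, -0.29], [-0.29, 0.96]]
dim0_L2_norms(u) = [0.63, 0.39]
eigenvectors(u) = [[0.96, -0.29],[0.29, 0.96]]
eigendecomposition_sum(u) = [[0.59,0.18], [0.18,0.05]] + [[0.03,-0.10],[-0.1,0.33]]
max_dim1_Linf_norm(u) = 0.62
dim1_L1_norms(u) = [0.7, 0.46]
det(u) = 0.23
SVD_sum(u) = [[0.59, 0.18], [0.18, 0.05]] + [[0.03,-0.10], [-0.10,0.33]]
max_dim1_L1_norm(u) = 0.7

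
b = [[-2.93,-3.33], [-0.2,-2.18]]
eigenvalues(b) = [-3.45, -1.66]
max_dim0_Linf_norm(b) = 3.33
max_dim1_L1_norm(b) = 6.26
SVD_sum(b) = [[-2.55, -3.6],[-1.09, -1.55]] + [[-0.38, 0.27],[0.89, -0.63]]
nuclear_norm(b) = 5.99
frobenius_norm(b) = 4.95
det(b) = 5.72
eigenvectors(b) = [[-0.99, 0.93],[-0.16, -0.36]]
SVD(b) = [[-0.92, -0.39], [-0.39, 0.92]] @ diag([4.800603340515616, 1.1918085278392287]) @ [[0.58,0.82], [0.82,-0.58]]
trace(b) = -5.11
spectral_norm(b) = 4.80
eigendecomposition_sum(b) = [[-2.45, -6.40], [-0.38, -1.01]] + [[-0.48, 3.07],  [0.18, -1.17]]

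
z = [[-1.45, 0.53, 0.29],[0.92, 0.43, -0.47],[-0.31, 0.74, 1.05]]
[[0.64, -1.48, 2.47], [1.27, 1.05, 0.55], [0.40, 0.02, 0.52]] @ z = [[-3.06, 1.53, 3.47], [-1.05, 1.53, 0.45], [-0.72, 0.61, 0.65]]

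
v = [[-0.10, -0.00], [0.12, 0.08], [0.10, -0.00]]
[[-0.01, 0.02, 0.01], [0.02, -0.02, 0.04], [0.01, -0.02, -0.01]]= v@[[0.05, -0.17, -0.06], [0.14, 0.02, 0.62]]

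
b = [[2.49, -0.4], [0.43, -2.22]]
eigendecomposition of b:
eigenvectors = [[1.0, 0.09], [0.09, 1.0]]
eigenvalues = [2.45, -2.18]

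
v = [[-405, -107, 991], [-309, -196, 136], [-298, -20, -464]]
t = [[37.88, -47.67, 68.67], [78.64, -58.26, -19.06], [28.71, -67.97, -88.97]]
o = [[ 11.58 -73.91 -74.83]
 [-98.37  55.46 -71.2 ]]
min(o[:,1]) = -73.91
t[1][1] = -58.26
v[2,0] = -298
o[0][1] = -73.91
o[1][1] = 55.46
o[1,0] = -98.37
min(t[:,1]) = -67.97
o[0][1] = -73.91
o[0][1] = -73.91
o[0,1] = -73.91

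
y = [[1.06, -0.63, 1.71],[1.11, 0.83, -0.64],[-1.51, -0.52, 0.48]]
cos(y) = [[1.53, 1.2, -2.14], [-1.86, 0.57, -0.15], [1.98, 0.13, 1.75]]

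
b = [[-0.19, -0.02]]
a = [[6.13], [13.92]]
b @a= [[-1.44]]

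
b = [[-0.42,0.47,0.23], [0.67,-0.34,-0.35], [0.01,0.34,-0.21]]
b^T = [[-0.42, 0.67, 0.01], [0.47, -0.34, 0.34], [0.23, -0.35, -0.21]]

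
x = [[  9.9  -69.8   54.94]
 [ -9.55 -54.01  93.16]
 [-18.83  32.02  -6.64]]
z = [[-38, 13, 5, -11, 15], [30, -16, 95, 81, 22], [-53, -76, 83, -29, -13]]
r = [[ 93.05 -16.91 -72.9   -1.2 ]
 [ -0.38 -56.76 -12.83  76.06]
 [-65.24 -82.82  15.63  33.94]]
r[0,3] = -1.2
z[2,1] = -76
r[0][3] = -1.2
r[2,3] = 33.94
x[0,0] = 9.9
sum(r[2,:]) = -98.49000000000001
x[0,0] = 9.9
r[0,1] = -16.91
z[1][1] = -16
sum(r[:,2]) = -70.10000000000001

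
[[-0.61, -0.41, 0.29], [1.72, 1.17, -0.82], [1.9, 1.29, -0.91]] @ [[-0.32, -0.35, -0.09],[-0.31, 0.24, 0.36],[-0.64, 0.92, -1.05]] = [[0.14, 0.38, -0.40],[-0.39, -1.08, 1.13],[-0.43, -1.19, 1.25]]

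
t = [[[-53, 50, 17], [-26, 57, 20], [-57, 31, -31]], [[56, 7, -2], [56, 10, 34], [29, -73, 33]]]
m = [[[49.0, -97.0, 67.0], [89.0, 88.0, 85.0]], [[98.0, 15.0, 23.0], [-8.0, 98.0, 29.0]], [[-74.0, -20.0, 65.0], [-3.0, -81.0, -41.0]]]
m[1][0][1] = 15.0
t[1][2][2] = 33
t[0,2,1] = 31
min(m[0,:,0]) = 49.0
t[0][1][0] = -26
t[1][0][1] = 7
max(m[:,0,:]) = 98.0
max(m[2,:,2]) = 65.0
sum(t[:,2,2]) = 2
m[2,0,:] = [-74.0, -20.0, 65.0]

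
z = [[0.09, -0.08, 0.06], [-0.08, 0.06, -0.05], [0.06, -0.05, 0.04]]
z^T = [[0.09,-0.08,0.06],  [-0.08,0.06,-0.05],  [0.06,-0.05,0.04]]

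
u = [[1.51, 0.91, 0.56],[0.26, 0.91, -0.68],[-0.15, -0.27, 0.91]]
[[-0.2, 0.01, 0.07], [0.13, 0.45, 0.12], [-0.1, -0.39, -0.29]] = u @ [[-0.16, 0.01, 0.29], [0.11, 0.22, -0.20], [-0.1, -0.36, -0.33]]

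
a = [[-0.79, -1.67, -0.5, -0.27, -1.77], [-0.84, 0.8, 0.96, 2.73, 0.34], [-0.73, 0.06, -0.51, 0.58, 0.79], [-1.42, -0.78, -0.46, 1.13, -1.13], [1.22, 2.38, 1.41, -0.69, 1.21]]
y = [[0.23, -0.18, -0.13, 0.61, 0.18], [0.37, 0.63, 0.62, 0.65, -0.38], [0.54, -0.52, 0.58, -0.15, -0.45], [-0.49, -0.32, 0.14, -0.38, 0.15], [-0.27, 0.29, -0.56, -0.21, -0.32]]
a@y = [[-0.46, -1.08, -0.27, -1.02, 1.24], [-0.81, -0.62, 1.35, -1.25, -0.59], [-0.92, 0.48, -0.52, -0.72, -0.09], [-1.11, -0.69, 0.23, -1.5, 0.78], [1.93, 1.12, 1.36, 2.09, -1.81]]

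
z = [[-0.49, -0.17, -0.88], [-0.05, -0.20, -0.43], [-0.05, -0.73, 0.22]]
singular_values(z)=[1.11, 0.77, 0.17]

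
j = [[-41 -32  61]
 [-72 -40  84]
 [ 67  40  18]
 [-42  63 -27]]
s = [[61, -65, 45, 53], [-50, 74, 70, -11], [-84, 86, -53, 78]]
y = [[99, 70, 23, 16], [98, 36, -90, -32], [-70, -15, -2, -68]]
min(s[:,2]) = -53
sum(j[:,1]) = 31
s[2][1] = 86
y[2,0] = -70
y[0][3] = 16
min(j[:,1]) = -40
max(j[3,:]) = 63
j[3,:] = [-42, 63, -27]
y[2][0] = -70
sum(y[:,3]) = -84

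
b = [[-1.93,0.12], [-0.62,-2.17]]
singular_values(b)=[2.36, 1.81]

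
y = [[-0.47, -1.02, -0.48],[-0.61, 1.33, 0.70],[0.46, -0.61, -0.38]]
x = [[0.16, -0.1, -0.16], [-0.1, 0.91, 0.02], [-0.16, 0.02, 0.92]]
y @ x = [[0.10, -0.89, -0.39], [-0.34, 1.29, 0.77], [0.20, -0.61, -0.44]]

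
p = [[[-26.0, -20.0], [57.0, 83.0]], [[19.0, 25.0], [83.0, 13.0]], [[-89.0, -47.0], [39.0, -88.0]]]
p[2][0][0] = -89.0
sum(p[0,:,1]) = 63.0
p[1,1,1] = 13.0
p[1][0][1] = 25.0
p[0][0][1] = -20.0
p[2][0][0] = -89.0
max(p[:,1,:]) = 83.0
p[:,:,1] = [[-20.0, 83.0], [25.0, 13.0], [-47.0, -88.0]]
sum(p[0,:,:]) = 94.0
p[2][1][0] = 39.0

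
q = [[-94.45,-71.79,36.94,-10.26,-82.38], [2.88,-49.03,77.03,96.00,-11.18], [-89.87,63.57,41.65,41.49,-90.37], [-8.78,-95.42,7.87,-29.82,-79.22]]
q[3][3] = -29.82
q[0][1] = -71.79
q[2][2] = 41.65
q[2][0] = -89.87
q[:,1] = [-71.79, -49.03, 63.57, -95.42]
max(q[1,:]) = 96.0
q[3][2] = 7.87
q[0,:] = [-94.45, -71.79, 36.94, -10.26, -82.38]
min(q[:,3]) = -29.82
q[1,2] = 77.03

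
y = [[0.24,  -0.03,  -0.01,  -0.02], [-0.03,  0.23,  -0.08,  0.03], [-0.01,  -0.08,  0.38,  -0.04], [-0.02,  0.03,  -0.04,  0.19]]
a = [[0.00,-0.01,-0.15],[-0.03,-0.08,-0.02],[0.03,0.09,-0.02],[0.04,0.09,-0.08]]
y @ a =[[-0.00, -0.0, -0.03],[-0.01, -0.02, -0.0],[0.01, 0.04, -0.00],[0.01, 0.01, -0.01]]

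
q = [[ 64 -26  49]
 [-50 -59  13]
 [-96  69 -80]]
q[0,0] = 64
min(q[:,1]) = -59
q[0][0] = 64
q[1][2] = 13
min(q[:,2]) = -80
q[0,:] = [64, -26, 49]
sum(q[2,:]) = -107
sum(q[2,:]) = -107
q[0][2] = 49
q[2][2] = -80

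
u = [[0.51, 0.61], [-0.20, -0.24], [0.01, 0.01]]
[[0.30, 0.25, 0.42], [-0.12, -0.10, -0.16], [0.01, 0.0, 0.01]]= u @[[0.46, 0.59, 0.1],[0.10, -0.09, 0.60]]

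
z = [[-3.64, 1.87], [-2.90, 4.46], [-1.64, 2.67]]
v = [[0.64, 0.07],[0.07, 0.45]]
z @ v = [[-2.20, 0.59], [-1.54, 1.80], [-0.86, 1.09]]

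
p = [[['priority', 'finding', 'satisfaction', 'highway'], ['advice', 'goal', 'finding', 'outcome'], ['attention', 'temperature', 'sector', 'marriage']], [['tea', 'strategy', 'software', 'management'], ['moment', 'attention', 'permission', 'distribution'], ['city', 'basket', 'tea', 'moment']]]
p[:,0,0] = ['priority', 'tea']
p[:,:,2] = [['satisfaction', 'finding', 'sector'], ['software', 'permission', 'tea']]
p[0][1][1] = 'goal'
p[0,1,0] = 'advice'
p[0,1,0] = 'advice'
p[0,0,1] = 'finding'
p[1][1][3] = 'distribution'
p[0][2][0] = 'attention'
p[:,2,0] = ['attention', 'city']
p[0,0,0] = 'priority'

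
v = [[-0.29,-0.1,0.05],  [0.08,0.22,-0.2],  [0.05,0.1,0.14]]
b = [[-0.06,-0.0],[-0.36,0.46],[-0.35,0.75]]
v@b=[[0.04, -0.01], [-0.01, -0.05], [-0.09, 0.15]]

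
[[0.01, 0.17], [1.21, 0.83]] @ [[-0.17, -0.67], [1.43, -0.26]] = [[0.24, -0.05], [0.98, -1.03]]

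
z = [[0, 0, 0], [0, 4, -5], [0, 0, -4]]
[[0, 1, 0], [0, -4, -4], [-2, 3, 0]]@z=[[0, 4, -5], [0, -16, 36], [0, 12, -15]]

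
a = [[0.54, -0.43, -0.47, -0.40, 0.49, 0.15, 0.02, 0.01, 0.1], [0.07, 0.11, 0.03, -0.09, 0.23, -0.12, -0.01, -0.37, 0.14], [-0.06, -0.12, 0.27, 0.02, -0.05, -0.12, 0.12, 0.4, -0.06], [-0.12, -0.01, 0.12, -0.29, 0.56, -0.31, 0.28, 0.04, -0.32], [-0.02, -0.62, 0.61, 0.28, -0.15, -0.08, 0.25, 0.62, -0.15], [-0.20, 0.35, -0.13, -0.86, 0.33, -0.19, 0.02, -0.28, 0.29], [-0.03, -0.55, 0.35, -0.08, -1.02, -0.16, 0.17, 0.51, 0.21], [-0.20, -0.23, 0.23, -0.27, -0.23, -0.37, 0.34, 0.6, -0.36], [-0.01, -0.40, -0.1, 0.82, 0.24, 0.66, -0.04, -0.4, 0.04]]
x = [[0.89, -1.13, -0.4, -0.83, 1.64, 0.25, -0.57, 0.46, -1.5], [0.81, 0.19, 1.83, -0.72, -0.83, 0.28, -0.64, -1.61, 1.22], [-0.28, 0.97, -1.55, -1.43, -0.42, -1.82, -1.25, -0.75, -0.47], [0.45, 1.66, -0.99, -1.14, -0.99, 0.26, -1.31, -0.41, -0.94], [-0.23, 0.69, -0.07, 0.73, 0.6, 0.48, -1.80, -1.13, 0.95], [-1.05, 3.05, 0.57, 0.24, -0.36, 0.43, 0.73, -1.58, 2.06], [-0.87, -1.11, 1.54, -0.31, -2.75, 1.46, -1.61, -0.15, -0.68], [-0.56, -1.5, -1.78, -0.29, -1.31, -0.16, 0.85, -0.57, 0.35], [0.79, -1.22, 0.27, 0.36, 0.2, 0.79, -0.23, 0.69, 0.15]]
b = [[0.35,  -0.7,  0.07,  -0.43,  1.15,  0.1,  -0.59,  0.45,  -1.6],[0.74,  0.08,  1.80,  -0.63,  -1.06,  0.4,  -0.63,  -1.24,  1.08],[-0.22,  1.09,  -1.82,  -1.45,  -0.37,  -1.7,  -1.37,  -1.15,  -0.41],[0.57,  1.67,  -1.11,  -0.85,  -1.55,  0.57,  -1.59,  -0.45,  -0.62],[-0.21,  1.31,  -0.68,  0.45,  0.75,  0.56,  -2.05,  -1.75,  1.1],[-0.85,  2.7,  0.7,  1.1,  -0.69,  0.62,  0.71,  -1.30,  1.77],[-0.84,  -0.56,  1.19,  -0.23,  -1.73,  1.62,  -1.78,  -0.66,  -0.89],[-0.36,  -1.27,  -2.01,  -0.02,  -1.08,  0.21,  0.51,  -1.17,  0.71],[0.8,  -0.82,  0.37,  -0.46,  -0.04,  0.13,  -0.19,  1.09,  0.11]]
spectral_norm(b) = 5.49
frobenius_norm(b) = 9.49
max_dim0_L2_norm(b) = 4.01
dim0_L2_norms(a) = [0.63, 1.11, 0.94, 1.35, 1.38, 0.89, 0.55, 1.24, 0.65]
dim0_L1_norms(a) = [1.25, 2.82, 2.31, 3.11, 3.3, 2.16, 1.25, 3.23, 1.67]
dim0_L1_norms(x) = [5.93, 11.52, 9.0, 6.05, 9.1, 5.93, 8.99, 7.35, 8.32]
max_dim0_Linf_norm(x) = 3.05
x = b + a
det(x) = -924.88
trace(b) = -3.71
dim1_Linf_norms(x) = [1.64, 1.83, 1.82, 1.66, 1.8, 3.05, 2.75, 1.78, 1.22]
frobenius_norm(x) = 9.67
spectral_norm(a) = 2.02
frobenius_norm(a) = 3.05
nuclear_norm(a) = 6.90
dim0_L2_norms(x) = [2.14, 4.45, 3.58, 2.33, 3.79, 2.59, 3.34, 2.85, 3.26]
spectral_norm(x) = 5.49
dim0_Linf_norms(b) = [0.85, 2.7, 2.01, 1.45, 1.73, 1.7, 2.05, 1.75, 1.77]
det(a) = 0.00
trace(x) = -2.61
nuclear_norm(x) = 24.93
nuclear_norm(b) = 24.34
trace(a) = 1.10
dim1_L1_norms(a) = [2.61, 1.17, 1.22, 2.05, 2.78, 2.65, 3.08, 2.83, 2.71]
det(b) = -436.53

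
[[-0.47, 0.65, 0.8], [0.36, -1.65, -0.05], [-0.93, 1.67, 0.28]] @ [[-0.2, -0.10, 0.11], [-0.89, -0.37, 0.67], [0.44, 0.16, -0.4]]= [[-0.13,  -0.07,  0.06],  [1.37,  0.57,  -1.05],  [-1.18,  -0.48,  0.90]]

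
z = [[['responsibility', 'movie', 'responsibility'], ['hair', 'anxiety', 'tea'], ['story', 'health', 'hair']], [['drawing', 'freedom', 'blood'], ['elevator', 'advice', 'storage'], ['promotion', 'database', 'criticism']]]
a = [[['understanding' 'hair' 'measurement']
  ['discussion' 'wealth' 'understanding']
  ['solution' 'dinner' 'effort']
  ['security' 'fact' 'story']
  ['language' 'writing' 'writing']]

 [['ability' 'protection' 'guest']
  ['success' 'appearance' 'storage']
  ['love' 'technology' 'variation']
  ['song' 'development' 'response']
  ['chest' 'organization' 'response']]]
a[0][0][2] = 'measurement'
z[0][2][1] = 'health'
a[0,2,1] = 'dinner'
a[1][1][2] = 'storage'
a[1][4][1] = 'organization'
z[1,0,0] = 'drawing'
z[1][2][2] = 'criticism'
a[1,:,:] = [['ability', 'protection', 'guest'], ['success', 'appearance', 'storage'], ['love', 'technology', 'variation'], ['song', 'development', 'response'], ['chest', 'organization', 'response']]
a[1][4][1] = 'organization'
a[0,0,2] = 'measurement'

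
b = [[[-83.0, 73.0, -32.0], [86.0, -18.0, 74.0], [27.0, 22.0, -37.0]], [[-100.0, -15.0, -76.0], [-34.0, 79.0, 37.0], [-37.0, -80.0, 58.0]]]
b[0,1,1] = -18.0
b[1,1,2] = 37.0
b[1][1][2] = 37.0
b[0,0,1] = 73.0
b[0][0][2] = -32.0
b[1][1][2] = 37.0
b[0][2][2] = -37.0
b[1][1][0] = -34.0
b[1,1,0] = -34.0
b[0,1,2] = 74.0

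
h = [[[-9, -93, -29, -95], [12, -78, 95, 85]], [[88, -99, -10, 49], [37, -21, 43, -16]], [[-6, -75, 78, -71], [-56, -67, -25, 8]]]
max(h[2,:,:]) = 78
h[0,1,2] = 95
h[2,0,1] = -75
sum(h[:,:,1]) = -433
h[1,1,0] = 37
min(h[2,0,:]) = -75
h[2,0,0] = -6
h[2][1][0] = -56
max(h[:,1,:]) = 95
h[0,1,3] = 85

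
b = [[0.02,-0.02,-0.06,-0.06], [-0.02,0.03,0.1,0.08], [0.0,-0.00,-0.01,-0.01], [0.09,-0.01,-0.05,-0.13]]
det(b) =-0.000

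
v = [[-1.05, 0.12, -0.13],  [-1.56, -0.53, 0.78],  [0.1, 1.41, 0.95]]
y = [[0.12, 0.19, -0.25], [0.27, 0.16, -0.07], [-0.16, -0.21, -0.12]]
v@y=[[-0.07, -0.15, 0.27],[-0.46, -0.54, 0.33],[0.24, 0.05, -0.24]]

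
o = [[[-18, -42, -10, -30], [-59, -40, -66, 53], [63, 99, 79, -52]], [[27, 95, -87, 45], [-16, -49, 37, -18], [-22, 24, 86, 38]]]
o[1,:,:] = [[27, 95, -87, 45], [-16, -49, 37, -18], [-22, 24, 86, 38]]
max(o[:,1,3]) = 53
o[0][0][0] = -18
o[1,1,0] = -16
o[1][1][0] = -16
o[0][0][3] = -30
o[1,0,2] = -87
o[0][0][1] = -42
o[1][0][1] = 95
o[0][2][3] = -52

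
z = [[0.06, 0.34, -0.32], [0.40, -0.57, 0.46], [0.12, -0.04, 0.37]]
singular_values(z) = [0.97, 0.26, 0.24]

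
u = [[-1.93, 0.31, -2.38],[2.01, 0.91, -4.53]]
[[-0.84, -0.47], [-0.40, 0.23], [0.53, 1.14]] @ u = [[0.68, -0.69, 4.13], [1.23, 0.09, -0.09], [1.27, 1.20, -6.43]]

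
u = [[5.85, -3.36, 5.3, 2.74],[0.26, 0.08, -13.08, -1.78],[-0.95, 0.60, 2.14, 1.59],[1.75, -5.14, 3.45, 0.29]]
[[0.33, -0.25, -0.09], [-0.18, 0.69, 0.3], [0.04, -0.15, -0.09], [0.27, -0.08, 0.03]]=u @ [[0.01, 0.0, 0.00], [-0.04, -0.02, -0.02], [0.01, -0.05, -0.02], [0.03, -0.02, -0.02]]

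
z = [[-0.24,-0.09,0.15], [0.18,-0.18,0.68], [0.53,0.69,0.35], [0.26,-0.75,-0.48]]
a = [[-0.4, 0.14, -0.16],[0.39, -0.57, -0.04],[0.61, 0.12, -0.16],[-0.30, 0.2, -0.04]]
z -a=[[0.16, -0.23, 0.31],  [-0.21, 0.39, 0.72],  [-0.08, 0.57, 0.51],  [0.56, -0.95, -0.44]]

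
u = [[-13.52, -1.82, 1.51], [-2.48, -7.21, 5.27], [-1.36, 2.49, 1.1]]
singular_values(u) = [14.58, 8.11, 2.27]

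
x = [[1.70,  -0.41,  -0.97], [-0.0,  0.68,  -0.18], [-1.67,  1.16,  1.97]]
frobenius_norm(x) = 3.54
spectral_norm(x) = 3.41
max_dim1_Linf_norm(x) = 1.97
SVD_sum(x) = [[1.32, -0.69, -1.22], [-0.09, 0.05, 0.08], [-1.93, 1.00, 1.78]] + [[0.19, 0.37, -0.0], [0.28, 0.54, -0.0], [0.12, 0.23, -0.00]] + [[0.19, -0.09, 0.26], [-0.19, 0.09, -0.26], [0.14, -0.07, 0.19]]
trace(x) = 4.35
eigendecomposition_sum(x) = [[(1.45-0j), (-0.83+0j), -1.17-0.00j],[(0.16-0j), (-0.09+0j), (-0.13-0j)],[(-2.09+0j), (1.19-0j), 1.68+0.00j]] + [[0.12+0.21j, 0.21-0.38j, 0.10+0.12j], [(-0.08+0.21j), (0.39-0.07j), (-0.03+0.14j)], [(0.21+0.12j), -0.01-0.42j, (0.14+0.05j)]] + [[(0.12-0.21j),0.21+0.38j,0.10-0.12j], [-0.08-0.21j,0.39+0.07j,-0.03-0.14j], [0.21-0.12j,(-0.01+0.42j),(0.14-0.05j)]]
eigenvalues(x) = [(3.05+0j), (0.65+0.19j), (0.65-0.19j)]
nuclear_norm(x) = 4.72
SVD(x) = [[-0.57, -0.53, 0.63], [0.04, -0.78, -0.63], [0.82, -0.33, 0.46]] @ diag([3.4089474934613775, 0.77961568326302, 0.5296002013157912]) @ [[-0.69, 0.36, 0.64], [-0.45, -0.89, 0.01], [0.57, -0.28, 0.77]]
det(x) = 1.41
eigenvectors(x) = [[(0.57+0j), (-0.6+0j), (-0.6-0j)], [(0.06+0j), (-0.34-0.42j), (-0.34+0.42j)], [(-0.82+0j), -0.51+0.30j, (-0.51-0.3j)]]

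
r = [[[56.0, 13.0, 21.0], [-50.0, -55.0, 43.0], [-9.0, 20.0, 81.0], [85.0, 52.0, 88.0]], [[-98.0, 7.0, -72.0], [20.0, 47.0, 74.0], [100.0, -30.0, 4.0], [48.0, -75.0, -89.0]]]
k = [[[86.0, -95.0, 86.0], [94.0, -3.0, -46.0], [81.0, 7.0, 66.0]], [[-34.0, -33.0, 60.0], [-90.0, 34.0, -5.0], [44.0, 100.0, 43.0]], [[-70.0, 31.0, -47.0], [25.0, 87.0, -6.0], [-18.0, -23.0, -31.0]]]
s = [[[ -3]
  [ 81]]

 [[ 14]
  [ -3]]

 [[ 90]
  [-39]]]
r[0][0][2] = 21.0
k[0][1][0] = 94.0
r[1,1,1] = 47.0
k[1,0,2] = 60.0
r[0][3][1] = 52.0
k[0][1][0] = 94.0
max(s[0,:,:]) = 81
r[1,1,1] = 47.0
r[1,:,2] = [-72.0, 74.0, 4.0, -89.0]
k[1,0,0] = -34.0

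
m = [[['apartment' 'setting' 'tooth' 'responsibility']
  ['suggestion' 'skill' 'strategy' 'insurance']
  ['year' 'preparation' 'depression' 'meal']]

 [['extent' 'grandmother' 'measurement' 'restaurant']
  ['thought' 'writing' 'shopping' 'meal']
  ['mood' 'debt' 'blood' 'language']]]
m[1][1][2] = 'shopping'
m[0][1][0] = 'suggestion'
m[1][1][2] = 'shopping'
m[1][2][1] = 'debt'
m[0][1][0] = 'suggestion'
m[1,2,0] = 'mood'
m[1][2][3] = 'language'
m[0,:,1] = ['setting', 'skill', 'preparation']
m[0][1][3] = 'insurance'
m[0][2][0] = 'year'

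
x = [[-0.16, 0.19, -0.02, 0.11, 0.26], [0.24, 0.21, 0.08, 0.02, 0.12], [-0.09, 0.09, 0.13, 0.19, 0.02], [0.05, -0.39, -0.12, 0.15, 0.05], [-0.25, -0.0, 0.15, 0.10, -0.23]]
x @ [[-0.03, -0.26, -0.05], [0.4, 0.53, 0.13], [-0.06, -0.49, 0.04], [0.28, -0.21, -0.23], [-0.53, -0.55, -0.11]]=[[-0.02,-0.01,-0.02], [0.01,-0.06,0.00], [0.07,-0.04,-0.02], [-0.13,-0.22,-0.10], [0.15,0.1,0.02]]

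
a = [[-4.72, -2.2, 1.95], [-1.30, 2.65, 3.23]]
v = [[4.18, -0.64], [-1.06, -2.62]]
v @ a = [[-18.90, -10.89, 6.08], [8.41, -4.61, -10.53]]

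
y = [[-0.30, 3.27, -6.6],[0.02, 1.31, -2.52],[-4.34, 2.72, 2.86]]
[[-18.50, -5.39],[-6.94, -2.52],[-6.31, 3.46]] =y @ [[1.66, -2.37], [-1.67, -2.29], [1.9, -0.21]]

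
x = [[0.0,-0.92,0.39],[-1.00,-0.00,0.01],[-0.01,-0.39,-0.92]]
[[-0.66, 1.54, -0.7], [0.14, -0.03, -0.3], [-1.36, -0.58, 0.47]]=x @ [[-0.13, 0.04, 0.29], [1.14, -1.19, 0.46], [1.0, 1.13, -0.71]]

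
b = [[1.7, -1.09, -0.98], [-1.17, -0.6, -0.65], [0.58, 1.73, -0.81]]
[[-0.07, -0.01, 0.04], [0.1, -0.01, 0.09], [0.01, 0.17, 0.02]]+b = [[1.63, -1.1, -0.94], [-1.07, -0.61, -0.56], [0.59, 1.90, -0.79]]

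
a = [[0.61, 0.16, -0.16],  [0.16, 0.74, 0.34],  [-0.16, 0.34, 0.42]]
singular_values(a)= [0.96, 0.7, 0.11]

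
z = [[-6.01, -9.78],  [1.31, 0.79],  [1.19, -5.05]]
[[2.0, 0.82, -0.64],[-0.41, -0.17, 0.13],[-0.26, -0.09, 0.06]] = z @ [[-0.3, -0.12, 0.09], [-0.02, -0.01, 0.01]]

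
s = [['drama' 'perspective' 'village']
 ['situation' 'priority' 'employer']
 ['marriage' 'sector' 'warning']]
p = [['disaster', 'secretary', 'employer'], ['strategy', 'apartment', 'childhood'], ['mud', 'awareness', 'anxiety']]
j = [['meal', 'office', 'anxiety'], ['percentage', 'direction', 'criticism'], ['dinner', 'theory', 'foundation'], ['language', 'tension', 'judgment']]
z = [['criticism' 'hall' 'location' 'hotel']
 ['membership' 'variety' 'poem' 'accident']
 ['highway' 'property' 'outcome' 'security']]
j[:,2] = ['anxiety', 'criticism', 'foundation', 'judgment']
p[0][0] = 'disaster'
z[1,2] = 'poem'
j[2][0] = 'dinner'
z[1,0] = 'membership'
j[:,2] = ['anxiety', 'criticism', 'foundation', 'judgment']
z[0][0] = 'criticism'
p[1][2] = 'childhood'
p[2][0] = 'mud'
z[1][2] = 'poem'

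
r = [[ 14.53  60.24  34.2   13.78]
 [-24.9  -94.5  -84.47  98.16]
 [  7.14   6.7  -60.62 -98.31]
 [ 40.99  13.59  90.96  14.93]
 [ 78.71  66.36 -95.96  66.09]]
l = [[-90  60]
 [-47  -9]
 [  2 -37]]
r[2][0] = 7.14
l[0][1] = 60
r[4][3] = 66.09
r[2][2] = -60.62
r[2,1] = 6.7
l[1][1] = -9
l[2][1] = -37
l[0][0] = -90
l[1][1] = -9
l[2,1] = -37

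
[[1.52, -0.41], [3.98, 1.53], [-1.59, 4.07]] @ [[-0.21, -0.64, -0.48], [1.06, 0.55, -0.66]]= [[-0.75, -1.20, -0.46],[0.79, -1.71, -2.92],[4.65, 3.26, -1.92]]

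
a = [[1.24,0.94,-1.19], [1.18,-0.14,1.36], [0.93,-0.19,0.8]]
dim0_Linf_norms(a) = [1.24, 0.94, 1.36]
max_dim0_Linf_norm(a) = 1.36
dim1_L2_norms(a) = [1.96, 1.81, 1.24]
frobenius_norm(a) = 2.94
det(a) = 0.59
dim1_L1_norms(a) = [3.37, 2.68, 1.92]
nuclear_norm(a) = 4.28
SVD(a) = [[0.22,0.97,-0.05], [-0.81,0.16,-0.57], [-0.54,0.16,0.82]] @ diag([2.196769973535019, 1.9480177014766027, 0.1390277602091235]) @ [[-0.54, 0.19, -0.82], [0.79, 0.44, -0.42], [0.28, -0.88, -0.39]]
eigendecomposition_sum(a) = [[(1.04-0j), (0.65+0j), -0.50+0.00j],[1.51-0.00j, (0.93+0j), (-0.72+0j)],[0.94-0.00j, 0.58+0.00j, (-0.45+0j)]] + [[0.10+0.07j,(0.15-0.18j),-0.35+0.22j], [(-0.16-0.27j),(-0.54+0.3j),(1.04-0.17j)], [-0.01-0.20j,(-0.39-0j),0.63+0.23j]] + [[0.10-0.07j,(0.15+0.18j),(-0.35-0.22j)], [-0.16+0.27j,-0.54-0.30j,1.04+0.17j], [(-0.01+0.2j),-0.39+0.00j,0.63-0.23j]]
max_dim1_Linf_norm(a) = 1.36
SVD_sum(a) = [[-0.26, 0.09, -0.4], [0.96, -0.34, 1.46], [0.64, -0.23, 0.98]] + [[1.51,0.84,-0.79], [0.24,0.14,-0.13], [0.25,0.14,-0.13]] + [[-0.0, 0.01, 0.00], [-0.02, 0.07, 0.03], [0.03, -0.10, -0.04]]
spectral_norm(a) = 2.20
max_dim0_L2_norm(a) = 1.98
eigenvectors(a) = [[-0.51+0.00j, 0.29-0.12j, (0.29+0.12j)],[-0.73+0.00j, -0.80+0.00j, -0.80-0.00j],[-0.46+0.00j, -0.44-0.25j, (-0.44+0.25j)]]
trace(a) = 1.90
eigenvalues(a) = [(1.52+0j), (0.19+0.6j), (0.19-0.6j)]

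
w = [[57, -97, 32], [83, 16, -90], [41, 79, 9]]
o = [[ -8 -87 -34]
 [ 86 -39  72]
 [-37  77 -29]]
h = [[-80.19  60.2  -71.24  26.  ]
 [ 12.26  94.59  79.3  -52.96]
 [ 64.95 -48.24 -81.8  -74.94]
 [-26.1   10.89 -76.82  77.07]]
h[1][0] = 12.26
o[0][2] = -34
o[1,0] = 86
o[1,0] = 86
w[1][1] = 16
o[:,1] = [-87, -39, 77]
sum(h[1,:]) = 133.19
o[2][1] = 77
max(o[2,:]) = 77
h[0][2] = -71.24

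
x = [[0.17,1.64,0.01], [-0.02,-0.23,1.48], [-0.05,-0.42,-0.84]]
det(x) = -0.01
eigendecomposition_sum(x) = [[(-0.02-0j), -0.03-0.00j, (-0.06-0j)], [0.00+0.00j, 0j, 0.01+0.00j], [0j, 0.00+0.00j, 0j]] + [[(0.09-0.06j), (0.84-0.47j), (0.04-1.81j)], [-0.01+0.06j, -0.12+0.52j, (0.74+0.69j)], [(-0.03-0.01j), -0.21-0.13j, (-0.42+0.21j)]] + [[0.09+0.06j, 0.84+0.47j, 0.04+1.81j],[-0.01-0.06j, (-0.12-0.52j), (0.74-0.69j)],[-0.03+0.01j, -0.21+0.13j, (-0.42-0.21j)]]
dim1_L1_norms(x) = [1.82, 1.73, 1.31]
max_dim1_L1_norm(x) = 1.82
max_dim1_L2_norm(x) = 1.65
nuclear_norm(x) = 3.42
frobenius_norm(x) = 2.42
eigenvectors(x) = [[(-0.99+0j), (0.85+0j), (0.85-0j)], [(0.11+0j), -0.32+0.35j, (-0.32-0.35j)], [0.00+0.00j, -0.10-0.20j, (-0.1+0.2j)]]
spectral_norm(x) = 1.72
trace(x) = -0.90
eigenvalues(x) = [(-0.02+0j), (-0.44+0.68j), (-0.44-0.68j)]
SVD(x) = [[-0.88, 0.39, 0.28], [-0.23, -0.85, 0.47], [0.42, 0.35, 0.84]] @ diag([1.7216278559180405, 1.6978765566439273, 0.0035670892915009873]) @ [[-0.10, -0.91, -0.41], [0.04, 0.40, -0.91], [-0.99, 0.1, 0.00]]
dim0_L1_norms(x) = [0.24, 2.29, 2.33]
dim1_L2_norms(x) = [1.65, 1.5, 0.94]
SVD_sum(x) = [[0.15,1.37,0.61], [0.04,0.35,0.16], [-0.07,-0.66,-0.29]] + [[0.03, 0.27, -0.6], [-0.06, -0.58, 1.32], [0.02, 0.24, -0.55]] + [[-0.0,0.00,0.0], [-0.00,0.00,0.00], [-0.00,0.0,0.0]]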